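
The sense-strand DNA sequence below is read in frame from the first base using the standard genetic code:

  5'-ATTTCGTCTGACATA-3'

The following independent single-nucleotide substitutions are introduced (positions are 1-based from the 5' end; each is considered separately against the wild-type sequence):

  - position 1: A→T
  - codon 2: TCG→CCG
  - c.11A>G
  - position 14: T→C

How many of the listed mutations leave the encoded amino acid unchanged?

0

Codon 1: ATT (Ile) → TTT (Phe) — missense.
Codon 2: TCG (Ser) → CCG (Pro) — missense.
Codon 4: GAC (Asp) → GGC (Gly) — missense.
Codon 5: ATA (Ile) → ACA (Thr) — missense.
Synonymous: 0 of 4.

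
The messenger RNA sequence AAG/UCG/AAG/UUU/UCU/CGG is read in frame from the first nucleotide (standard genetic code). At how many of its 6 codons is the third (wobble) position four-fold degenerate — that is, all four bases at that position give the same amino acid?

3

Codon 1 AAG (Lys): third position 2-fold.
Codon 2 UCG (Ser): third position 4-fold.
Codon 3 AAG (Lys): third position 2-fold.
Codon 4 UUU (Phe): third position 2-fold.
Codon 5 UCU (Ser): third position 4-fold.
Codon 6 CGG (Arg): third position 4-fold.
Four-fold degenerate third positions: 3.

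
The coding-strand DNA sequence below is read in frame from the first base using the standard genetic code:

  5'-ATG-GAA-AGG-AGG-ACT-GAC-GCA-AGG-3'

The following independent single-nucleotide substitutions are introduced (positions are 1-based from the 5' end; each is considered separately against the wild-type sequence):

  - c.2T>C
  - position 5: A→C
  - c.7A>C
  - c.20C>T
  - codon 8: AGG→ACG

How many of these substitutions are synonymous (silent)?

1

Codon 1: ATG (Met) → ACG (Thr) — missense.
Codon 2: GAA (Glu) → GCA (Ala) — missense.
Codon 3: AGG (Arg) → CGG (Arg) — synonymous.
Codon 7: GCA (Ala) → GTA (Val) — missense.
Codon 8: AGG (Arg) → ACG (Thr) — missense.
Synonymous: 1 of 5.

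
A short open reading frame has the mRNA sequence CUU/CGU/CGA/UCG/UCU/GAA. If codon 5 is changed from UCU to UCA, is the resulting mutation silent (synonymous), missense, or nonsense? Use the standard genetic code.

silent

Position 15 falls in codon 5: UCU → Ser.
After the substitution the codon is UCA → Ser.
Both encode Ser, so the change is synonymous.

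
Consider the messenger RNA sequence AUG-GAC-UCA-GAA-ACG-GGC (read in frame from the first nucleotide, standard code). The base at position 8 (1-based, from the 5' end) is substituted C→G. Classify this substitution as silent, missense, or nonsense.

nonsense

Position 8 falls in codon 3: UCA → Ser.
After the substitution the codon is UGA → Stop.
The new codon is a stop codon, so this is a nonsense mutation.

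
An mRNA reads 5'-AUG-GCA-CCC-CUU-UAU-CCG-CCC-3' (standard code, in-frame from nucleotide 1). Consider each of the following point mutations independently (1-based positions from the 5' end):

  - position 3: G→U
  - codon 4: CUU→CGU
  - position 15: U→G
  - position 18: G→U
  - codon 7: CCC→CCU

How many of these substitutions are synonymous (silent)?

Codon 1: AUG (Met) → AUU (Ile) — missense.
Codon 4: CUU (Leu) → CGU (Arg) — missense.
Codon 5: UAU (Tyr) → UAG (Stop) — nonsense.
Codon 6: CCG (Pro) → CCU (Pro) — synonymous.
Codon 7: CCC (Pro) → CCU (Pro) — synonymous.
Synonymous: 2 of 5.

2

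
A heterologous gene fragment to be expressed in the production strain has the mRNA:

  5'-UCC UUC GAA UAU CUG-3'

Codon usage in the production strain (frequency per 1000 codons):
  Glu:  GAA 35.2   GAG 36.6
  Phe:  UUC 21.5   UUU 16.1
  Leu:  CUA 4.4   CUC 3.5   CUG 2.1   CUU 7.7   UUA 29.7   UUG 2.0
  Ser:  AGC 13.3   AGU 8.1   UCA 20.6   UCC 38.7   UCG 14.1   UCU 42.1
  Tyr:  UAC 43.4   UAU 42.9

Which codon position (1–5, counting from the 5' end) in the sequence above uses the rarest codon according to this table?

Codon 1 UCC (Ser): 38.7 per 1000.
Codon 2 UUC (Phe): 21.5 per 1000.
Codon 3 GAA (Glu): 35.2 per 1000.
Codon 4 UAU (Tyr): 42.9 per 1000.
Codon 5 CUG (Leu): 2.1 per 1000.
Lowest frequency is 2.1 at codon 5.

5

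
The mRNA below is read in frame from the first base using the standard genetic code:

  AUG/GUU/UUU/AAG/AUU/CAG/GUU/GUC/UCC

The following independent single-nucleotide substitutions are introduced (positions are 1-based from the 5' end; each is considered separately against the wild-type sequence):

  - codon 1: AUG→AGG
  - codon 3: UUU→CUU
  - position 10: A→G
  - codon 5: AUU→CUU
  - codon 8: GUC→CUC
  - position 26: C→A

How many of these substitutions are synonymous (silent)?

Codon 1: AUG (Met) → AGG (Arg) — missense.
Codon 3: UUU (Phe) → CUU (Leu) — missense.
Codon 4: AAG (Lys) → GAG (Glu) — missense.
Codon 5: AUU (Ile) → CUU (Leu) — missense.
Codon 8: GUC (Val) → CUC (Leu) — missense.
Codon 9: UCC (Ser) → UAC (Tyr) — missense.
Synonymous: 0 of 6.

0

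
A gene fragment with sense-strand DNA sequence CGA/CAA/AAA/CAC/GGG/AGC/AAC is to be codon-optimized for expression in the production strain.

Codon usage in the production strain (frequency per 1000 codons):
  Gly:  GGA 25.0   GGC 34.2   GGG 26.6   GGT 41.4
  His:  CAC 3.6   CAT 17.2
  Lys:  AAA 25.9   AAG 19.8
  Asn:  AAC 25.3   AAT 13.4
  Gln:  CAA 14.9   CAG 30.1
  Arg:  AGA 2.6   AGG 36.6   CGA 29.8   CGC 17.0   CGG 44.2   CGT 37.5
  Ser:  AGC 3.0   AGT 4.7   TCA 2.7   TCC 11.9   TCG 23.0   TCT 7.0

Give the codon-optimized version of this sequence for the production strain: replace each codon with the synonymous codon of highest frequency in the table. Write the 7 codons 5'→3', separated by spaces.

Codon 1 (Arg): best is CGG at 44.2.
Codon 2 (Gln): best is CAG at 30.1.
Codon 3 (Lys): best is AAA at 25.9.
Codon 4 (His): best is CAT at 17.2.
Codon 5 (Gly): best is GGT at 41.4.
Codon 6 (Ser): best is TCG at 23.0.
Codon 7 (Asn): best is AAC at 25.3.

CGG CAG AAA CAT GGT TCG AAC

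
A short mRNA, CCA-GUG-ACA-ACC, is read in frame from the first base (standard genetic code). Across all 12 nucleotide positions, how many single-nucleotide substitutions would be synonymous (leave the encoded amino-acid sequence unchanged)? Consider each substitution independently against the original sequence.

Codon 1 (CCA, Pro): 3 synonymous substitutions.
Codon 2 (GUG, Val): 3 synonymous substitutions.
Codon 3 (ACA, Thr): 3 synonymous substitutions.
Codon 4 (ACC, Thr): 3 synonymous substitutions.
Total: 3 + 3 + 3 + 3 = 12.

12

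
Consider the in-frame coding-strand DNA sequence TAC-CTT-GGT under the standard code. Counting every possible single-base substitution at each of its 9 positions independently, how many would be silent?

7

Codon 1 (TAC, Tyr): 1 synonymous substitution.
Codon 2 (CTT, Leu): 3 synonymous substitutions.
Codon 3 (GGT, Gly): 3 synonymous substitutions.
Total: 1 + 3 + 3 = 7.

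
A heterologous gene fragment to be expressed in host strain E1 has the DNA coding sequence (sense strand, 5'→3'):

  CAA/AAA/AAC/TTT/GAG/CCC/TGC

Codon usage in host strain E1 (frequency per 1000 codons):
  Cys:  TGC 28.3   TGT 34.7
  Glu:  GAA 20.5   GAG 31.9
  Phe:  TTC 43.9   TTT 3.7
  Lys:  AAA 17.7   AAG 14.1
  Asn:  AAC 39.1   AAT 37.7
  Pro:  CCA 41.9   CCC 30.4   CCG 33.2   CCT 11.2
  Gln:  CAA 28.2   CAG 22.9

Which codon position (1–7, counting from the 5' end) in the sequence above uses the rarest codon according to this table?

4

Codon 1 CAA (Gln): 28.2 per 1000.
Codon 2 AAA (Lys): 17.7 per 1000.
Codon 3 AAC (Asn): 39.1 per 1000.
Codon 4 TTT (Phe): 3.7 per 1000.
Codon 5 GAG (Glu): 31.9 per 1000.
Codon 6 CCC (Pro): 30.4 per 1000.
Codon 7 TGC (Cys): 28.3 per 1000.
Lowest frequency is 3.7 at codon 4.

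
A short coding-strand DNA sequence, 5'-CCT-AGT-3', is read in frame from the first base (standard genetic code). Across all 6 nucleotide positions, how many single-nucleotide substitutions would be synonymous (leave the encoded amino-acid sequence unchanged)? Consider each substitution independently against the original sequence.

Codon 1 (CCT, Pro): 3 synonymous substitutions.
Codon 2 (AGT, Ser): 1 synonymous substitution.
Total: 3 + 1 = 4.

4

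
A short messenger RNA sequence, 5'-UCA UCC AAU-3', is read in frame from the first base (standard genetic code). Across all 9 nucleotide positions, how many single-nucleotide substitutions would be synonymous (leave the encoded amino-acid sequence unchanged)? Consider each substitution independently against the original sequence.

7

Codon 1 (UCA, Ser): 3 synonymous substitutions.
Codon 2 (UCC, Ser): 3 synonymous substitutions.
Codon 3 (AAU, Asn): 1 synonymous substitution.
Total: 3 + 3 + 1 = 7.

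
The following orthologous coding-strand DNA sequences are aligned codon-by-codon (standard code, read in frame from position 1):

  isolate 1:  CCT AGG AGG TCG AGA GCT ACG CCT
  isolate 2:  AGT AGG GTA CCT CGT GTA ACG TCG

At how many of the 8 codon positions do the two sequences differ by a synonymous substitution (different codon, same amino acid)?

1

Codon 1: CCT Pro / AGT Ser — nonsynonymous.
Codon 2: AGG Arg / AGG Arg — identical.
Codon 3: AGG Arg / GTA Val — nonsynonymous.
Codon 4: TCG Ser / CCT Pro — nonsynonymous.
Codon 5: AGA Arg / CGT Arg — synonymous.
Codon 6: GCT Ala / GTA Val — nonsynonymous.
Codon 7: ACG Thr / ACG Thr — identical.
Codon 8: CCT Pro / TCG Ser — nonsynonymous.
Synonymous differences: 1.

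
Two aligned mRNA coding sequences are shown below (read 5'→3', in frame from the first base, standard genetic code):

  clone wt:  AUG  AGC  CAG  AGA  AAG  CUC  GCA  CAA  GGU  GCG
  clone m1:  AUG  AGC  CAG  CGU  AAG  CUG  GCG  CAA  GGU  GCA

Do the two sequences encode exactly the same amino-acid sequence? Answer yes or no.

yes

Codon 1: AUG Met / AUG Met — identical.
Codon 2: AGC Ser / AGC Ser — identical.
Codon 3: CAG Gln / CAG Gln — identical.
Codon 4: AGA Arg / CGU Arg — synonymous.
Codon 5: AAG Lys / AAG Lys — identical.
Codon 6: CUC Leu / CUG Leu — synonymous.
Codon 7: GCA Ala / GCG Ala — synonymous.
Codon 8: CAA Gln / CAA Gln — identical.
Codon 9: GGU Gly / GGU Gly — identical.
Codon 10: GCG Ala / GCA Ala — synonymous.
Nonsynonymous differences: 0 → same protein.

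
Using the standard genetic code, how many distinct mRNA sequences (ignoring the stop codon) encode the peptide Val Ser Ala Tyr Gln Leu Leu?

Val: 4 codons.
Ser: 6 codons.
Ala: 4 codons.
Tyr: 2 codons.
Gln: 2 codons.
Leu: 6 codons.
Leu: 6 codons.
4 × 6 × 4 × 2 × 2 × 6 × 6 = 13824.

13824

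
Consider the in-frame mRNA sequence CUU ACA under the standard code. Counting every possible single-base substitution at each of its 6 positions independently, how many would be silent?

6

Codon 1 (CUU, Leu): 3 synonymous substitutions.
Codon 2 (ACA, Thr): 3 synonymous substitutions.
Total: 3 + 3 = 6.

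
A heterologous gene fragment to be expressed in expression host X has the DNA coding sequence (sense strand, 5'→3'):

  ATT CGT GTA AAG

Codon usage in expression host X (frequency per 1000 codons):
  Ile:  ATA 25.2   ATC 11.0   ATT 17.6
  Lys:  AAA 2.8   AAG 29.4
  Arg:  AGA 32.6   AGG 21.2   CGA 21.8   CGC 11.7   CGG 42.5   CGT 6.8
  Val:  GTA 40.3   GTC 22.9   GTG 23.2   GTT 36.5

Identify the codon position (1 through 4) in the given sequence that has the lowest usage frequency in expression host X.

Codon 1 ATT (Ile): 17.6 per 1000.
Codon 2 CGT (Arg): 6.8 per 1000.
Codon 3 GTA (Val): 40.3 per 1000.
Codon 4 AAG (Lys): 29.4 per 1000.
Lowest frequency is 6.8 at codon 2.

2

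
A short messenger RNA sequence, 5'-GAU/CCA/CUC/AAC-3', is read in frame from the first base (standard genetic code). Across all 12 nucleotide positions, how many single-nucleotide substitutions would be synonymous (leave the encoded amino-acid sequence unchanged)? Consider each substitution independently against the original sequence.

8

Codon 1 (GAU, Asp): 1 synonymous substitution.
Codon 2 (CCA, Pro): 3 synonymous substitutions.
Codon 3 (CUC, Leu): 3 synonymous substitutions.
Codon 4 (AAC, Asn): 1 synonymous substitution.
Total: 1 + 3 + 3 + 1 = 8.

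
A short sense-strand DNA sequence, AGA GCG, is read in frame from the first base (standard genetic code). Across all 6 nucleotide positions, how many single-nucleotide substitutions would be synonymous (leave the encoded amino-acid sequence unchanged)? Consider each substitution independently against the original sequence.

5

Codon 1 (AGA, Arg): 2 synonymous substitutions.
Codon 2 (GCG, Ala): 3 synonymous substitutions.
Total: 2 + 3 = 5.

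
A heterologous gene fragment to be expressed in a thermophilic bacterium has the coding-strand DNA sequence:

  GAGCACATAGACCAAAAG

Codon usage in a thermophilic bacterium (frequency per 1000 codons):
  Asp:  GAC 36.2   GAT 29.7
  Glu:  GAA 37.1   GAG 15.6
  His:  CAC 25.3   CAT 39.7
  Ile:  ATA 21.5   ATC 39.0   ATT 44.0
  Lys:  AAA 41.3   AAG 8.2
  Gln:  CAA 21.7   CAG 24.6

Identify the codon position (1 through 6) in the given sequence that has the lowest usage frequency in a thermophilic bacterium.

6

Codon 1 GAG (Glu): 15.6 per 1000.
Codon 2 CAC (His): 25.3 per 1000.
Codon 3 ATA (Ile): 21.5 per 1000.
Codon 4 GAC (Asp): 36.2 per 1000.
Codon 5 CAA (Gln): 21.7 per 1000.
Codon 6 AAG (Lys): 8.2 per 1000.
Lowest frequency is 8.2 at codon 6.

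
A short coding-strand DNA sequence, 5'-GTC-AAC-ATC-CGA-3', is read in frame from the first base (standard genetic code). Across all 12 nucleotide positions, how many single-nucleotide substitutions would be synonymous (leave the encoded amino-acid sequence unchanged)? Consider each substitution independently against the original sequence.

Codon 1 (GTC, Val): 3 synonymous substitutions.
Codon 2 (AAC, Asn): 1 synonymous substitution.
Codon 3 (ATC, Ile): 2 synonymous substitutions.
Codon 4 (CGA, Arg): 4 synonymous substitutions.
Total: 3 + 1 + 2 + 4 = 10.

10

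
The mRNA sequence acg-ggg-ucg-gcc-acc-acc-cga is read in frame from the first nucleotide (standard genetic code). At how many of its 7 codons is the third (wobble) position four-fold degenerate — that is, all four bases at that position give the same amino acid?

7

Codon 1 ACG (Thr): third position 4-fold.
Codon 2 GGG (Gly): third position 4-fold.
Codon 3 UCG (Ser): third position 4-fold.
Codon 4 GCC (Ala): third position 4-fold.
Codon 5 ACC (Thr): third position 4-fold.
Codon 6 ACC (Thr): third position 4-fold.
Codon 7 CGA (Arg): third position 4-fold.
Four-fold degenerate third positions: 7.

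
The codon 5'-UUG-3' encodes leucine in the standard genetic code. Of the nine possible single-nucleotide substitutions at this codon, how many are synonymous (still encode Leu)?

Position 1: CUG → 1 synonymous.
Position 2: none → 0 synonymous.
Position 3: UUA → 1 synonymous.
Total: 1 + 0 + 1 = 2.

2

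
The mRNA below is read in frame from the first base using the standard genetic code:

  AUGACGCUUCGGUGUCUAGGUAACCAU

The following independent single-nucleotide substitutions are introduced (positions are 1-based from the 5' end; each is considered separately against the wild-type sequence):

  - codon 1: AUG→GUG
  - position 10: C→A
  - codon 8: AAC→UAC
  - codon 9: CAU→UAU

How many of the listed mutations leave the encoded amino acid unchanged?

Codon 1: AUG (Met) → GUG (Val) — missense.
Codon 4: CGG (Arg) → AGG (Arg) — synonymous.
Codon 8: AAC (Asn) → UAC (Tyr) — missense.
Codon 9: CAU (His) → UAU (Tyr) — missense.
Synonymous: 1 of 4.

1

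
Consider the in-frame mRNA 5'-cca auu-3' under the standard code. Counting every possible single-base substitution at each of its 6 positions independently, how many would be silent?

5

Codon 1 (CCA, Pro): 3 synonymous substitutions.
Codon 2 (AUU, Ile): 2 synonymous substitutions.
Total: 3 + 2 = 5.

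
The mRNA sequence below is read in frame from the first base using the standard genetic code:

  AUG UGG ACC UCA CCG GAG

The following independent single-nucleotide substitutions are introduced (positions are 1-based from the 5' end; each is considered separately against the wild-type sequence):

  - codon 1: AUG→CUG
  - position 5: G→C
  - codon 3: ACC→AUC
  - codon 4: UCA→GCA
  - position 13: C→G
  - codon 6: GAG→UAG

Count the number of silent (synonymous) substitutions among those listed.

0

Codon 1: AUG (Met) → CUG (Leu) — missense.
Codon 2: UGG (Trp) → UCG (Ser) — missense.
Codon 3: ACC (Thr) → AUC (Ile) — missense.
Codon 4: UCA (Ser) → GCA (Ala) — missense.
Codon 5: CCG (Pro) → GCG (Ala) — missense.
Codon 6: GAG (Glu) → UAG (Stop) — nonsense.
Synonymous: 0 of 6.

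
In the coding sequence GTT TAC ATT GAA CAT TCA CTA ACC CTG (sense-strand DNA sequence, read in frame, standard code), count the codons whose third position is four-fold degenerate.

5

Codon 1 GTT (Val): third position 4-fold.
Codon 2 TAC (Tyr): third position 2-fold.
Codon 3 ATT (Ile): third position 3-fold.
Codon 4 GAA (Glu): third position 2-fold.
Codon 5 CAT (His): third position 2-fold.
Codon 6 TCA (Ser): third position 4-fold.
Codon 7 CTA (Leu): third position 4-fold.
Codon 8 ACC (Thr): third position 4-fold.
Codon 9 CTG (Leu): third position 4-fold.
Four-fold degenerate third positions: 5.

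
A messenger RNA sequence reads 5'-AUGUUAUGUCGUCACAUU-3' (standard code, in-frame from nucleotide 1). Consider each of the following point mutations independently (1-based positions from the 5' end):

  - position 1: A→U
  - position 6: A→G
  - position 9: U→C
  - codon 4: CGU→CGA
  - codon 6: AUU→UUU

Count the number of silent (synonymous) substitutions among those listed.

Codon 1: AUG (Met) → UUG (Leu) — missense.
Codon 2: UUA (Leu) → UUG (Leu) — synonymous.
Codon 3: UGU (Cys) → UGC (Cys) — synonymous.
Codon 4: CGU (Arg) → CGA (Arg) — synonymous.
Codon 6: AUU (Ile) → UUU (Phe) — missense.
Synonymous: 3 of 5.

3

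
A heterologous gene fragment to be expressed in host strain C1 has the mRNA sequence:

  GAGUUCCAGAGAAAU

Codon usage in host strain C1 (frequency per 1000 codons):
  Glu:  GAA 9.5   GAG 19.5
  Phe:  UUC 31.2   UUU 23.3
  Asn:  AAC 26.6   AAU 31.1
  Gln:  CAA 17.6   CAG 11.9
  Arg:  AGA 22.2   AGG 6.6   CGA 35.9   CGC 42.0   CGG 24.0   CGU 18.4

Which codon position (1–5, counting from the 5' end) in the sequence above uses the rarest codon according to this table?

3

Codon 1 GAG (Glu): 19.5 per 1000.
Codon 2 UUC (Phe): 31.2 per 1000.
Codon 3 CAG (Gln): 11.9 per 1000.
Codon 4 AGA (Arg): 22.2 per 1000.
Codon 5 AAU (Asn): 31.1 per 1000.
Lowest frequency is 11.9 at codon 3.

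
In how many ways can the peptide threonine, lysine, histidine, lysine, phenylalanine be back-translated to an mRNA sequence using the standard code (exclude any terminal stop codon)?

Thr: 4 codons.
Lys: 2 codons.
His: 2 codons.
Lys: 2 codons.
Phe: 2 codons.
4 × 2 × 2 × 2 × 2 = 64.

64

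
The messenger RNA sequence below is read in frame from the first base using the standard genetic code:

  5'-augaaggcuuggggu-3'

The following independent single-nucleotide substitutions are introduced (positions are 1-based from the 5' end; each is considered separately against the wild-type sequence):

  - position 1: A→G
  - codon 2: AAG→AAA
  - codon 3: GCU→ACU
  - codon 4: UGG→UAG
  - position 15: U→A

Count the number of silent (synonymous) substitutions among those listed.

Codon 1: AUG (Met) → GUG (Val) — missense.
Codon 2: AAG (Lys) → AAA (Lys) — synonymous.
Codon 3: GCU (Ala) → ACU (Thr) — missense.
Codon 4: UGG (Trp) → UAG (Stop) — nonsense.
Codon 5: GGU (Gly) → GGA (Gly) — synonymous.
Synonymous: 2 of 5.

2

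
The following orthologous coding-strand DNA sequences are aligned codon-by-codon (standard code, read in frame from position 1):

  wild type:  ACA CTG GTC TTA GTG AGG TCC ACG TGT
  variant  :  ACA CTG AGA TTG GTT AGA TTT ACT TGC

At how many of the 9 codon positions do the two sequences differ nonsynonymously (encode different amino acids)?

2

Codon 1: ACA Thr / ACA Thr — identical.
Codon 2: CTG Leu / CTG Leu — identical.
Codon 3: GTC Val / AGA Arg — nonsynonymous.
Codon 4: TTA Leu / TTG Leu — synonymous.
Codon 5: GTG Val / GTT Val — synonymous.
Codon 6: AGG Arg / AGA Arg — synonymous.
Codon 7: TCC Ser / TTT Phe — nonsynonymous.
Codon 8: ACG Thr / ACT Thr — synonymous.
Codon 9: TGT Cys / TGC Cys — synonymous.
Nonsynonymous differences: 2.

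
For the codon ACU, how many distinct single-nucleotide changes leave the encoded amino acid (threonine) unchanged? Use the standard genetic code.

Position 1: none → 0 synonymous.
Position 2: none → 0 synonymous.
Position 3: ACC, ACA, ACG → 3 synonymous.
Total: 0 + 0 + 3 = 3.

3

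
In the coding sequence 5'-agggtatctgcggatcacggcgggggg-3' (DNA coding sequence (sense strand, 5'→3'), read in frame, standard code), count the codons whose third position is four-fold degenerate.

6

Codon 1 AGG (Arg): third position 2-fold.
Codon 2 GTA (Val): third position 4-fold.
Codon 3 TCT (Ser): third position 4-fold.
Codon 4 GCG (Ala): third position 4-fold.
Codon 5 GAT (Asp): third position 2-fold.
Codon 6 CAC (His): third position 2-fold.
Codon 7 GGC (Gly): third position 4-fold.
Codon 8 GGG (Gly): third position 4-fold.
Codon 9 GGG (Gly): third position 4-fold.
Four-fold degenerate third positions: 6.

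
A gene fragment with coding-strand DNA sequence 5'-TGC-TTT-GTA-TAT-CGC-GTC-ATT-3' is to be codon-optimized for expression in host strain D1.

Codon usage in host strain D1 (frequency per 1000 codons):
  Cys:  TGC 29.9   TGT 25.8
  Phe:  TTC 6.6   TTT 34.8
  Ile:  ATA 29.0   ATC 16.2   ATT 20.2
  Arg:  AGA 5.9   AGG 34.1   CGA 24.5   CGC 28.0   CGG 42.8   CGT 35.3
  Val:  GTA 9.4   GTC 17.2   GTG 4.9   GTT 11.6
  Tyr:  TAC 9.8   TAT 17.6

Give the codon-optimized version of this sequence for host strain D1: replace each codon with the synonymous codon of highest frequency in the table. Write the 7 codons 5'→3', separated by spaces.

TGC TTT GTC TAT CGG GTC ATA

Codon 1 (Cys): best is TGC at 29.9.
Codon 2 (Phe): best is TTT at 34.8.
Codon 3 (Val): best is GTC at 17.2.
Codon 4 (Tyr): best is TAT at 17.6.
Codon 5 (Arg): best is CGG at 42.8.
Codon 6 (Val): best is GTC at 17.2.
Codon 7 (Ile): best is ATA at 29.0.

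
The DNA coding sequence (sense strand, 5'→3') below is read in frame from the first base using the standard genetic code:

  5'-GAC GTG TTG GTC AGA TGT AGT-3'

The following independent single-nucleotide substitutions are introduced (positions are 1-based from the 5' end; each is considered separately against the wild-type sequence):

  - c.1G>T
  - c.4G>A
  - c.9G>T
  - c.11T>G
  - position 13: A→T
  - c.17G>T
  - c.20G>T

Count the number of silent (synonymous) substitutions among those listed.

Codon 1: GAC (Asp) → TAC (Tyr) — missense.
Codon 2: GTG (Val) → ATG (Met) — missense.
Codon 3: TTG (Leu) → TTT (Phe) — missense.
Codon 4: GTC (Val) → GGC (Gly) — missense.
Codon 5: AGA (Arg) → TGA (Stop) — nonsense.
Codon 6: TGT (Cys) → TTT (Phe) — missense.
Codon 7: AGT (Ser) → ATT (Ile) — missense.
Synonymous: 0 of 7.

0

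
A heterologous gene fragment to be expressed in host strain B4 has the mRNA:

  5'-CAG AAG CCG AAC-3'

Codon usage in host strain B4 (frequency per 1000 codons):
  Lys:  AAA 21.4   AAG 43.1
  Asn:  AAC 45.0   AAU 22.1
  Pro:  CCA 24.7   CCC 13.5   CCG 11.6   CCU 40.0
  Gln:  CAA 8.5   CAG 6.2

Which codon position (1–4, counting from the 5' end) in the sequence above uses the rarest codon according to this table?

Codon 1 CAG (Gln): 6.2 per 1000.
Codon 2 AAG (Lys): 43.1 per 1000.
Codon 3 CCG (Pro): 11.6 per 1000.
Codon 4 AAC (Asn): 45.0 per 1000.
Lowest frequency is 6.2 at codon 1.

1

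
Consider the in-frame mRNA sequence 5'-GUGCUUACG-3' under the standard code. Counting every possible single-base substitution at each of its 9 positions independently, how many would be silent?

9

Codon 1 (GUG, Val): 3 synonymous substitutions.
Codon 2 (CUU, Leu): 3 synonymous substitutions.
Codon 3 (ACG, Thr): 3 synonymous substitutions.
Total: 3 + 3 + 3 = 9.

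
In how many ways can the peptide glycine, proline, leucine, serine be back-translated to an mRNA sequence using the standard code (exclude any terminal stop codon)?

Gly: 4 codons.
Pro: 4 codons.
Leu: 6 codons.
Ser: 6 codons.
4 × 4 × 6 × 6 = 576.

576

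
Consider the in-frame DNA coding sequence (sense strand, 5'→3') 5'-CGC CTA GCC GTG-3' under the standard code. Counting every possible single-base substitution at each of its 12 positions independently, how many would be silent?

Codon 1 (CGC, Arg): 3 synonymous substitutions.
Codon 2 (CTA, Leu): 4 synonymous substitutions.
Codon 3 (GCC, Ala): 3 synonymous substitutions.
Codon 4 (GTG, Val): 3 synonymous substitutions.
Total: 3 + 4 + 3 + 3 = 13.

13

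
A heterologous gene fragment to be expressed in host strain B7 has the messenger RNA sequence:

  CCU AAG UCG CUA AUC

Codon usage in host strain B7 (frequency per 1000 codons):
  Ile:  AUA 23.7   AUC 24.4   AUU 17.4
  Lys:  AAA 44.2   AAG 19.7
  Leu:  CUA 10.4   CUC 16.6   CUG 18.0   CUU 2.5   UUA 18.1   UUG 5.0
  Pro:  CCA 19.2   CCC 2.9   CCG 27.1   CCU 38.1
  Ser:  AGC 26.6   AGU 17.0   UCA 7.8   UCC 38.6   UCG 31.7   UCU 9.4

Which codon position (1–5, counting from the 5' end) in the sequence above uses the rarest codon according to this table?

4

Codon 1 CCU (Pro): 38.1 per 1000.
Codon 2 AAG (Lys): 19.7 per 1000.
Codon 3 UCG (Ser): 31.7 per 1000.
Codon 4 CUA (Leu): 10.4 per 1000.
Codon 5 AUC (Ile): 24.4 per 1000.
Lowest frequency is 10.4 at codon 4.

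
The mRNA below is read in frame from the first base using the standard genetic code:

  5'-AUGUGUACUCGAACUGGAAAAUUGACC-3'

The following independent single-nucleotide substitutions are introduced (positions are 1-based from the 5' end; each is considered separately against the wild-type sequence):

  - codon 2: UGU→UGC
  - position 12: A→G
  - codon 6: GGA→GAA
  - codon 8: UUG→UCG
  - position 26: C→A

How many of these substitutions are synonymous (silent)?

2

Codon 2: UGU (Cys) → UGC (Cys) — synonymous.
Codon 4: CGA (Arg) → CGG (Arg) — synonymous.
Codon 6: GGA (Gly) → GAA (Glu) — missense.
Codon 8: UUG (Leu) → UCG (Ser) — missense.
Codon 9: ACC (Thr) → AAC (Asn) — missense.
Synonymous: 2 of 5.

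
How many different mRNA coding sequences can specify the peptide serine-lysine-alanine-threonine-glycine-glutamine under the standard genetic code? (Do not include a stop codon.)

Ser: 6 codons.
Lys: 2 codons.
Ala: 4 codons.
Thr: 4 codons.
Gly: 4 codons.
Gln: 2 codons.
6 × 2 × 4 × 4 × 4 × 2 = 1536.

1536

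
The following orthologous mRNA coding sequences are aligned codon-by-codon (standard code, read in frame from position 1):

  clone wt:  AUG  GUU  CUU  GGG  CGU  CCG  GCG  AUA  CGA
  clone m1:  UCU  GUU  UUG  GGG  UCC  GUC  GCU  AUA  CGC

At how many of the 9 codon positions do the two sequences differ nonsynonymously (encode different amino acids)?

Codon 1: AUG Met / UCU Ser — nonsynonymous.
Codon 2: GUU Val / GUU Val — identical.
Codon 3: CUU Leu / UUG Leu — synonymous.
Codon 4: GGG Gly / GGG Gly — identical.
Codon 5: CGU Arg / UCC Ser — nonsynonymous.
Codon 6: CCG Pro / GUC Val — nonsynonymous.
Codon 7: GCG Ala / GCU Ala — synonymous.
Codon 8: AUA Ile / AUA Ile — identical.
Codon 9: CGA Arg / CGC Arg — synonymous.
Nonsynonymous differences: 3.

3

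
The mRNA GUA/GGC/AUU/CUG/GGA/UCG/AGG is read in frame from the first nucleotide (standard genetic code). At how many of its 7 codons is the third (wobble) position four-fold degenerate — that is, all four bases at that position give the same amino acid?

5

Codon 1 GUA (Val): third position 4-fold.
Codon 2 GGC (Gly): third position 4-fold.
Codon 3 AUU (Ile): third position 3-fold.
Codon 4 CUG (Leu): third position 4-fold.
Codon 5 GGA (Gly): third position 4-fold.
Codon 6 UCG (Ser): third position 4-fold.
Codon 7 AGG (Arg): third position 2-fold.
Four-fold degenerate third positions: 5.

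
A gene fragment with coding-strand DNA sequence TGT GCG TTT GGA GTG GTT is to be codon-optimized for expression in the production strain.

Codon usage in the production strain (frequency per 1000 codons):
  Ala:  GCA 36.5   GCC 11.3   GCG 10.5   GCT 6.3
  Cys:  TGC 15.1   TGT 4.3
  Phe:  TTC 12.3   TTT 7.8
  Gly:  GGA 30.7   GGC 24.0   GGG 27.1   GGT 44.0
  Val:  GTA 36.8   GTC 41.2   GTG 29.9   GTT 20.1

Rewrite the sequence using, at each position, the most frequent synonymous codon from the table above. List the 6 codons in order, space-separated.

TGC GCA TTC GGT GTC GTC

Codon 1 (Cys): best is TGC at 15.1.
Codon 2 (Ala): best is GCA at 36.5.
Codon 3 (Phe): best is TTC at 12.3.
Codon 4 (Gly): best is GGT at 44.0.
Codon 5 (Val): best is GTC at 41.2.
Codon 6 (Val): best is GTC at 41.2.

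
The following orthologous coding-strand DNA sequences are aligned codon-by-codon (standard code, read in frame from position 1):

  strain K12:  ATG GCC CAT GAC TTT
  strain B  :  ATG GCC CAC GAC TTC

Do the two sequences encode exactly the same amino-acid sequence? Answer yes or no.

yes

Codon 1: ATG Met / ATG Met — identical.
Codon 2: GCC Ala / GCC Ala — identical.
Codon 3: CAT His / CAC His — synonymous.
Codon 4: GAC Asp / GAC Asp — identical.
Codon 5: TTT Phe / TTC Phe — synonymous.
Nonsynonymous differences: 0 → same protein.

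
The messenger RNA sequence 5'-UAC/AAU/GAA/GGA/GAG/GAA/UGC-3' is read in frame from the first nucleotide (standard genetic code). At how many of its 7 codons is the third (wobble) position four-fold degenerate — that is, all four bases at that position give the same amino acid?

Codon 1 UAC (Tyr): third position 2-fold.
Codon 2 AAU (Asn): third position 2-fold.
Codon 3 GAA (Glu): third position 2-fold.
Codon 4 GGA (Gly): third position 4-fold.
Codon 5 GAG (Glu): third position 2-fold.
Codon 6 GAA (Glu): third position 2-fold.
Codon 7 UGC (Cys): third position 2-fold.
Four-fold degenerate third positions: 1.

1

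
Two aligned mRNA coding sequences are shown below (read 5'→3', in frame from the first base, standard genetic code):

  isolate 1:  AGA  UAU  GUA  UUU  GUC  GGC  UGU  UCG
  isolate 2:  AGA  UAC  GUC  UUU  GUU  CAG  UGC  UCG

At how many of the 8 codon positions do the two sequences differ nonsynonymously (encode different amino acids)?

Codon 1: AGA Arg / AGA Arg — identical.
Codon 2: UAU Tyr / UAC Tyr — synonymous.
Codon 3: GUA Val / GUC Val — synonymous.
Codon 4: UUU Phe / UUU Phe — identical.
Codon 5: GUC Val / GUU Val — synonymous.
Codon 6: GGC Gly / CAG Gln — nonsynonymous.
Codon 7: UGU Cys / UGC Cys — synonymous.
Codon 8: UCG Ser / UCG Ser — identical.
Nonsynonymous differences: 1.

1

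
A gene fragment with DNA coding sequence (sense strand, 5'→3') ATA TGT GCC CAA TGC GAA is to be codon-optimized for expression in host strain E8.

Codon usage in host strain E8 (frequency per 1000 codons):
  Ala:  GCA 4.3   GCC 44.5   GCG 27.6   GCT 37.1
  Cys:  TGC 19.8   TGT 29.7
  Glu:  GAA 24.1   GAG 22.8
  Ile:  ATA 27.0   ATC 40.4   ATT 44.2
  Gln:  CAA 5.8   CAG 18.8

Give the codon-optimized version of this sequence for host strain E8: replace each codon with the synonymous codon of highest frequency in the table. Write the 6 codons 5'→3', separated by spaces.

Codon 1 (Ile): best is ATT at 44.2.
Codon 2 (Cys): best is TGT at 29.7.
Codon 3 (Ala): best is GCC at 44.5.
Codon 4 (Gln): best is CAG at 18.8.
Codon 5 (Cys): best is TGT at 29.7.
Codon 6 (Glu): best is GAA at 24.1.

ATT TGT GCC CAG TGT GAA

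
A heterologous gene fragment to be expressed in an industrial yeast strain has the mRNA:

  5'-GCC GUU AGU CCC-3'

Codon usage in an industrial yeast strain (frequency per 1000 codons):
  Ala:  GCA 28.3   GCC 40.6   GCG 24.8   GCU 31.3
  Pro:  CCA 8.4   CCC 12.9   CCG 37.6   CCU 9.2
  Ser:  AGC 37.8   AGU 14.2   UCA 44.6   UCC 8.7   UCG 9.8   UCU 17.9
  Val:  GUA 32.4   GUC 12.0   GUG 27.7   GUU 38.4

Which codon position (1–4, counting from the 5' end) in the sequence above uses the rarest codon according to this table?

4

Codon 1 GCC (Ala): 40.6 per 1000.
Codon 2 GUU (Val): 38.4 per 1000.
Codon 3 AGU (Ser): 14.2 per 1000.
Codon 4 CCC (Pro): 12.9 per 1000.
Lowest frequency is 12.9 at codon 4.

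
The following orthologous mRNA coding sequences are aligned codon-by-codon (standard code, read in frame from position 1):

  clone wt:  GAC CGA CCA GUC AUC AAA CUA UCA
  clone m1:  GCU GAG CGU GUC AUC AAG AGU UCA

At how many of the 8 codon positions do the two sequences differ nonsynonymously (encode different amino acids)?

4

Codon 1: GAC Asp / GCU Ala — nonsynonymous.
Codon 2: CGA Arg / GAG Glu — nonsynonymous.
Codon 3: CCA Pro / CGU Arg — nonsynonymous.
Codon 4: GUC Val / GUC Val — identical.
Codon 5: AUC Ile / AUC Ile — identical.
Codon 6: AAA Lys / AAG Lys — synonymous.
Codon 7: CUA Leu / AGU Ser — nonsynonymous.
Codon 8: UCA Ser / UCA Ser — identical.
Nonsynonymous differences: 4.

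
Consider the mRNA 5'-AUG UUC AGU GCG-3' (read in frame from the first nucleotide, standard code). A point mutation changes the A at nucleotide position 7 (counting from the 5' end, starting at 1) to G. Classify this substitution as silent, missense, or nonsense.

missense

Position 7 falls in codon 3: AGU → Ser.
After the substitution the codon is GGU → Gly.
Ser ≠ Gly, so this is a missense mutation.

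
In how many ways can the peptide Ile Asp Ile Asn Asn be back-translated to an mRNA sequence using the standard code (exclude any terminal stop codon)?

Ile: 3 codons.
Asp: 2 codons.
Ile: 3 codons.
Asn: 2 codons.
Asn: 2 codons.
3 × 2 × 3 × 2 × 2 = 72.

72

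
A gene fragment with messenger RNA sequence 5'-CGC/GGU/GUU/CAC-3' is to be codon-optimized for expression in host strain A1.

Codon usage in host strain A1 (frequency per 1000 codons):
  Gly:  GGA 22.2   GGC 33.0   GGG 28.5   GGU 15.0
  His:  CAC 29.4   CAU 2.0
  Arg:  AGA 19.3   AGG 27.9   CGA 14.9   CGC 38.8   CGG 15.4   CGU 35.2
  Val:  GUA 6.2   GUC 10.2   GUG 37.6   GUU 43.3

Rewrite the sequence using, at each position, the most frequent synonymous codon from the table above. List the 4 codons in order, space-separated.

CGC GGC GUU CAC

Codon 1 (Arg): best is CGC at 38.8.
Codon 2 (Gly): best is GGC at 33.0.
Codon 3 (Val): best is GUU at 43.3.
Codon 4 (His): best is CAC at 29.4.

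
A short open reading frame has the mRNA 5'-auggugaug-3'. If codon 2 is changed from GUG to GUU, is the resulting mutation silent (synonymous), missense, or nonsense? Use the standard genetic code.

silent

Position 6 falls in codon 2: GUG → Val.
After the substitution the codon is GUU → Val.
Both encode Val, so the change is synonymous.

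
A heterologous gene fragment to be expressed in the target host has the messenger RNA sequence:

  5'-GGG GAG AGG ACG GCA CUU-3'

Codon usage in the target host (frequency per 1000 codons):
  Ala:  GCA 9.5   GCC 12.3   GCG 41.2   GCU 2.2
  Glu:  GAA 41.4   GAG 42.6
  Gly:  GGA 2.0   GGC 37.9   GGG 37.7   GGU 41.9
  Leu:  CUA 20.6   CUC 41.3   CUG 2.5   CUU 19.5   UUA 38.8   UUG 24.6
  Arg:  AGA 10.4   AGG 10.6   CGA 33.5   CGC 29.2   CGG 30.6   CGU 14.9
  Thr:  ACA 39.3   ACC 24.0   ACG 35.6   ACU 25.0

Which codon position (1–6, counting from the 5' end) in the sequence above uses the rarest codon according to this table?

5

Codon 1 GGG (Gly): 37.7 per 1000.
Codon 2 GAG (Glu): 42.6 per 1000.
Codon 3 AGG (Arg): 10.6 per 1000.
Codon 4 ACG (Thr): 35.6 per 1000.
Codon 5 GCA (Ala): 9.5 per 1000.
Codon 6 CUU (Leu): 19.5 per 1000.
Lowest frequency is 9.5 at codon 5.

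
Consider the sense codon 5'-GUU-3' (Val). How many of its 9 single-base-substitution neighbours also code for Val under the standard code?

3

Position 1: none → 0 synonymous.
Position 2: none → 0 synonymous.
Position 3: GUC, GUA, GUG → 3 synonymous.
Total: 0 + 0 + 3 = 3.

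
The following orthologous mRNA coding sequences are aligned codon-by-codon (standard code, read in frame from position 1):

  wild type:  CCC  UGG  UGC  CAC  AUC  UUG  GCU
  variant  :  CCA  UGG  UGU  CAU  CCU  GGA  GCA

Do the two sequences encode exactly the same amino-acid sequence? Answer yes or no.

no

Codon 1: CCC Pro / CCA Pro — synonymous.
Codon 2: UGG Trp / UGG Trp — identical.
Codon 3: UGC Cys / UGU Cys — synonymous.
Codon 4: CAC His / CAU His — synonymous.
Codon 5: AUC Ile / CCU Pro — nonsynonymous.
Codon 6: UUG Leu / GGA Gly — nonsynonymous.
Codon 7: GCU Ala / GCA Ala — synonymous.
Nonsynonymous differences: 2 → different protein.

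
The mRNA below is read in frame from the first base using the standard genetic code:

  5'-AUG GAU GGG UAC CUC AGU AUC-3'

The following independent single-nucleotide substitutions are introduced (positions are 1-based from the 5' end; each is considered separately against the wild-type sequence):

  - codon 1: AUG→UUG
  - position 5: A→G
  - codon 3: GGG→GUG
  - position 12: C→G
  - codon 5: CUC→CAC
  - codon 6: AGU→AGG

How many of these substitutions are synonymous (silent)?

0

Codon 1: AUG (Met) → UUG (Leu) — missense.
Codon 2: GAU (Asp) → GGU (Gly) — missense.
Codon 3: GGG (Gly) → GUG (Val) — missense.
Codon 4: UAC (Tyr) → UAG (Stop) — nonsense.
Codon 5: CUC (Leu) → CAC (His) — missense.
Codon 6: AGU (Ser) → AGG (Arg) — missense.
Synonymous: 0 of 6.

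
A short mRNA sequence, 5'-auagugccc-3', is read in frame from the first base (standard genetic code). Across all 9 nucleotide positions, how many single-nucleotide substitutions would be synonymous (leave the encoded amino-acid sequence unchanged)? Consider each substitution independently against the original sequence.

Codon 1 (AUA, Ile): 2 synonymous substitutions.
Codon 2 (GUG, Val): 3 synonymous substitutions.
Codon 3 (CCC, Pro): 3 synonymous substitutions.
Total: 2 + 3 + 3 = 8.

8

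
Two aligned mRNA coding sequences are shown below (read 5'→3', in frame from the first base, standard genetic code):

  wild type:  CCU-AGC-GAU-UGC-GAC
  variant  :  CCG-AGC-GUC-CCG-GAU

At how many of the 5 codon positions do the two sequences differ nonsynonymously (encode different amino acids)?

2

Codon 1: CCU Pro / CCG Pro — synonymous.
Codon 2: AGC Ser / AGC Ser — identical.
Codon 3: GAU Asp / GUC Val — nonsynonymous.
Codon 4: UGC Cys / CCG Pro — nonsynonymous.
Codon 5: GAC Asp / GAU Asp — synonymous.
Nonsynonymous differences: 2.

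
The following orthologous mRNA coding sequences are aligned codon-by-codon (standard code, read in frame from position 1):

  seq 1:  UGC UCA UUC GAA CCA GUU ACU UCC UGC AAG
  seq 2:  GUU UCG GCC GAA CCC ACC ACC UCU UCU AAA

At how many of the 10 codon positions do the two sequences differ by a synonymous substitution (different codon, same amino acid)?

Codon 1: UGC Cys / GUU Val — nonsynonymous.
Codon 2: UCA Ser / UCG Ser — synonymous.
Codon 3: UUC Phe / GCC Ala — nonsynonymous.
Codon 4: GAA Glu / GAA Glu — identical.
Codon 5: CCA Pro / CCC Pro — synonymous.
Codon 6: GUU Val / ACC Thr — nonsynonymous.
Codon 7: ACU Thr / ACC Thr — synonymous.
Codon 8: UCC Ser / UCU Ser — synonymous.
Codon 9: UGC Cys / UCU Ser — nonsynonymous.
Codon 10: AAG Lys / AAA Lys — synonymous.
Synonymous differences: 5.

5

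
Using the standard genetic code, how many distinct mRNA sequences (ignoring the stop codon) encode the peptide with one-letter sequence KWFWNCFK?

64

Lys: 2 codons.
Trp: 1 codon.
Phe: 2 codons.
Trp: 1 codon.
Asn: 2 codons.
Cys: 2 codons.
Phe: 2 codons.
Lys: 2 codons.
2 × 1 × 2 × 1 × 2 × 2 × 2 × 2 = 64.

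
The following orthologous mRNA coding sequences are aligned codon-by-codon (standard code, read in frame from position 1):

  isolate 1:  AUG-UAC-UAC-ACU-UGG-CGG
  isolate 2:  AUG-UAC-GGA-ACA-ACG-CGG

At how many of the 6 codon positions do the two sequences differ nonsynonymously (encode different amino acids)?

2

Codon 1: AUG Met / AUG Met — identical.
Codon 2: UAC Tyr / UAC Tyr — identical.
Codon 3: UAC Tyr / GGA Gly — nonsynonymous.
Codon 4: ACU Thr / ACA Thr — synonymous.
Codon 5: UGG Trp / ACG Thr — nonsynonymous.
Codon 6: CGG Arg / CGG Arg — identical.
Nonsynonymous differences: 2.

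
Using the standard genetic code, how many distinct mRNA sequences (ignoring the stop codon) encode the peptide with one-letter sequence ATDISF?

Ala: 4 codons.
Thr: 4 codons.
Asp: 2 codons.
Ile: 3 codons.
Ser: 6 codons.
Phe: 2 codons.
4 × 4 × 2 × 3 × 6 × 2 = 1152.

1152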